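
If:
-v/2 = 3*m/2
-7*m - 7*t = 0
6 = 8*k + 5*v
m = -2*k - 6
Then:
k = -42/19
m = -30/19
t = 30/19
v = 90/19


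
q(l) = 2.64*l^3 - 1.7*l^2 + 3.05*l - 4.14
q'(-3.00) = 84.53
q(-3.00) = -99.87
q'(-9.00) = 675.17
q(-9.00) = -2093.85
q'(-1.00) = 14.37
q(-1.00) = -11.53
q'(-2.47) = 59.77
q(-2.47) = -61.83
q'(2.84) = 57.27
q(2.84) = 51.28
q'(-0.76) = 10.21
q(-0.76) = -8.60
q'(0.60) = 3.86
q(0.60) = -2.35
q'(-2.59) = 64.98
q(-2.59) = -69.31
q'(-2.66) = 68.13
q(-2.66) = -73.97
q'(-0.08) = 3.37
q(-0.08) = -4.40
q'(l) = 7.92*l^2 - 3.4*l + 3.05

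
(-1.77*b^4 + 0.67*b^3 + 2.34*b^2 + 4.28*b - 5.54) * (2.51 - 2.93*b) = 5.1861*b^5 - 6.4058*b^4 - 5.1745*b^3 - 6.667*b^2 + 26.975*b - 13.9054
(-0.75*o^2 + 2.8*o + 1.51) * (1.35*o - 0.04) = -1.0125*o^3 + 3.81*o^2 + 1.9265*o - 0.0604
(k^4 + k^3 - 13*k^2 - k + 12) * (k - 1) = k^5 - 14*k^3 + 12*k^2 + 13*k - 12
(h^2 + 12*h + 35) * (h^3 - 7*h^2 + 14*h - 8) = h^5 + 5*h^4 - 35*h^3 - 85*h^2 + 394*h - 280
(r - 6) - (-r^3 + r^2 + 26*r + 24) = r^3 - r^2 - 25*r - 30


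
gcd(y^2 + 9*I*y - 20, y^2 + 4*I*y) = y + 4*I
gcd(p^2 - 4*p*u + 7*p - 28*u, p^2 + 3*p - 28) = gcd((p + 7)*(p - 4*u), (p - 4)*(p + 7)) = p + 7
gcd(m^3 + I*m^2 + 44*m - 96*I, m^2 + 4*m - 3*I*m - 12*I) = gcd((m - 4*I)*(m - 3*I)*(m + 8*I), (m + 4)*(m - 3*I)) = m - 3*I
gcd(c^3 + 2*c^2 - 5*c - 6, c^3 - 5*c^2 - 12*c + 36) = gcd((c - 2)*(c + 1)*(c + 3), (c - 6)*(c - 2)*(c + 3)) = c^2 + c - 6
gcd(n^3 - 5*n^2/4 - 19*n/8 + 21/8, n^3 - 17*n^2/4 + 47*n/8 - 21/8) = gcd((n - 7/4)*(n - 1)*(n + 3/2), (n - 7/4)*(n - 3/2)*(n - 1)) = n^2 - 11*n/4 + 7/4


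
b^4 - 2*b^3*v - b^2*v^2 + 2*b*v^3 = b*(b - 2*v)*(b - v)*(b + v)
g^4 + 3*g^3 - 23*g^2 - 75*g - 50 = (g - 5)*(g + 1)*(g + 2)*(g + 5)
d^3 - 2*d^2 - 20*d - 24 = (d - 6)*(d + 2)^2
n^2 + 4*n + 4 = (n + 2)^2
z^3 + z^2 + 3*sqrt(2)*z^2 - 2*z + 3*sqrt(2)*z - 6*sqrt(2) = (z - 1)*(z + 2)*(z + 3*sqrt(2))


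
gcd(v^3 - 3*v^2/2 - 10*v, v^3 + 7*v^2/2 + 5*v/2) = v^2 + 5*v/2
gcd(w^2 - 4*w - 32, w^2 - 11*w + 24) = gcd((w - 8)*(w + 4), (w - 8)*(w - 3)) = w - 8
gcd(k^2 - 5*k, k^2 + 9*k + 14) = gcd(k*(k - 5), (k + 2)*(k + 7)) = 1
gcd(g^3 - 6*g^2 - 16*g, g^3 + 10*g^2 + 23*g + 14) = g + 2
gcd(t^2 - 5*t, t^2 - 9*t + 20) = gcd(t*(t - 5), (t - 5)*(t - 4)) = t - 5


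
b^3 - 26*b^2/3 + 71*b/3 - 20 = (b - 4)*(b - 3)*(b - 5/3)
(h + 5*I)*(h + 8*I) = h^2 + 13*I*h - 40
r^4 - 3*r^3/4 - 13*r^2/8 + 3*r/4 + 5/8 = (r - 5/4)*(r - 1)*(r + 1/2)*(r + 1)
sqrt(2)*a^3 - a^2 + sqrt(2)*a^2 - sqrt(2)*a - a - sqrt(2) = (a + 1)*(a - sqrt(2))*(sqrt(2)*a + 1)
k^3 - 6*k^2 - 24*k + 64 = (k - 8)*(k - 2)*(k + 4)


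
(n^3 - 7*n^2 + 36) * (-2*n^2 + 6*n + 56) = -2*n^5 + 20*n^4 + 14*n^3 - 464*n^2 + 216*n + 2016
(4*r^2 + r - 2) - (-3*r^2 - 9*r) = 7*r^2 + 10*r - 2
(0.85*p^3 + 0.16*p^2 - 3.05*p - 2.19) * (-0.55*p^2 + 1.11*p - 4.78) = -0.4675*p^5 + 0.8555*p^4 - 2.2079*p^3 - 2.9458*p^2 + 12.1481*p + 10.4682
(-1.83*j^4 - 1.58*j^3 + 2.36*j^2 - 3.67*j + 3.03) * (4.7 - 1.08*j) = 1.9764*j^5 - 6.8946*j^4 - 9.9748*j^3 + 15.0556*j^2 - 20.5214*j + 14.241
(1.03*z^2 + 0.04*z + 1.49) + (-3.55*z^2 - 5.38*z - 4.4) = -2.52*z^2 - 5.34*z - 2.91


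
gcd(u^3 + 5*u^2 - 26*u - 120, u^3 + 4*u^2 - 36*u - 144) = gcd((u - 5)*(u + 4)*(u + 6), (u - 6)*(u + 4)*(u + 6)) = u^2 + 10*u + 24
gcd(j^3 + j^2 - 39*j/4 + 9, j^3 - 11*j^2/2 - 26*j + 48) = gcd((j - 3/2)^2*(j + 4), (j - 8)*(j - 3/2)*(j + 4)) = j^2 + 5*j/2 - 6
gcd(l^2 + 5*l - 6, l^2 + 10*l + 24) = l + 6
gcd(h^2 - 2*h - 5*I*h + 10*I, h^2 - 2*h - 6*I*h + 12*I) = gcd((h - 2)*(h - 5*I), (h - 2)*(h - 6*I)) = h - 2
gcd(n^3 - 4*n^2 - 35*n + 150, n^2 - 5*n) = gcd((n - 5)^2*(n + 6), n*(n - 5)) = n - 5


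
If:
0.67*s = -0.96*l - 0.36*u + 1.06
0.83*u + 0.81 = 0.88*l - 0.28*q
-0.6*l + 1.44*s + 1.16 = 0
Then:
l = 1.2909661510872 - 0.290517821116342*u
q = 1.16446504627406 - 3.8773417235085*u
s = -0.121049092131809*u - 0.267652992602555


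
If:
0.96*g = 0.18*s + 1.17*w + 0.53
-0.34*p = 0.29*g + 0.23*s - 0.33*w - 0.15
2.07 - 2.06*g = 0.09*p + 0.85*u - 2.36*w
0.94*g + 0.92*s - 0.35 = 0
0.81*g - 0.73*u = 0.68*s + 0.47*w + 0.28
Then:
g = 1.19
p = 0.62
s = -0.84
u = 1.30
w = 0.65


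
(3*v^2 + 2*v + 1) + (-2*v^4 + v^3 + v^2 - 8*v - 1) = -2*v^4 + v^3 + 4*v^2 - 6*v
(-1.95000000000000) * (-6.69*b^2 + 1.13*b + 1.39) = 13.0455*b^2 - 2.2035*b - 2.7105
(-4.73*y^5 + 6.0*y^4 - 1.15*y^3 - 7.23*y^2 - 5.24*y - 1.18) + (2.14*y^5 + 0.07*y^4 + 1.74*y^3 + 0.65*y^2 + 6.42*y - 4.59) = -2.59*y^5 + 6.07*y^4 + 0.59*y^3 - 6.58*y^2 + 1.18*y - 5.77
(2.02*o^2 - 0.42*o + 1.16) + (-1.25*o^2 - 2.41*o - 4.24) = 0.77*o^2 - 2.83*o - 3.08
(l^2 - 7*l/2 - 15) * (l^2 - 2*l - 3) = l^4 - 11*l^3/2 - 11*l^2 + 81*l/2 + 45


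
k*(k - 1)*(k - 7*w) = k^3 - 7*k^2*w - k^2 + 7*k*w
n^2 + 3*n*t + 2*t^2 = (n + t)*(n + 2*t)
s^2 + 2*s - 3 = (s - 1)*(s + 3)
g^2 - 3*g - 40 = (g - 8)*(g + 5)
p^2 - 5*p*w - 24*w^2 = (p - 8*w)*(p + 3*w)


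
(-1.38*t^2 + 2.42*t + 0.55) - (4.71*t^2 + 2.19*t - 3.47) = -6.09*t^2 + 0.23*t + 4.02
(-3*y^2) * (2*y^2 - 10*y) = -6*y^4 + 30*y^3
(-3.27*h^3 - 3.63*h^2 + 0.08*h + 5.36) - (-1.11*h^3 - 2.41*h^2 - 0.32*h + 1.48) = -2.16*h^3 - 1.22*h^2 + 0.4*h + 3.88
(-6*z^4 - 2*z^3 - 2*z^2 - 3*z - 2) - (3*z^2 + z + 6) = -6*z^4 - 2*z^3 - 5*z^2 - 4*z - 8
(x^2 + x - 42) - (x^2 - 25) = x - 17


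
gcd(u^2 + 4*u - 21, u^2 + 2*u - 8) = 1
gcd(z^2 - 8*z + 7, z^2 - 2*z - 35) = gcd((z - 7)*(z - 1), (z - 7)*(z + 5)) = z - 7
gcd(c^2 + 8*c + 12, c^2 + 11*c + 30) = c + 6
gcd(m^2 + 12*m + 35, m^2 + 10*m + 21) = m + 7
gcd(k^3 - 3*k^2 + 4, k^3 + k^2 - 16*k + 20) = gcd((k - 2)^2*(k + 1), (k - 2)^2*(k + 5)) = k^2 - 4*k + 4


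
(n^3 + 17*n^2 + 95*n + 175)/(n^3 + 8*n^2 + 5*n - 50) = (n + 7)/(n - 2)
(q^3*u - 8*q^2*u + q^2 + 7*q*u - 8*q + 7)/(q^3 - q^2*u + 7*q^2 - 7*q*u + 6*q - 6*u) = (q^3*u - 8*q^2*u + q^2 + 7*q*u - 8*q + 7)/(q^3 - q^2*u + 7*q^2 - 7*q*u + 6*q - 6*u)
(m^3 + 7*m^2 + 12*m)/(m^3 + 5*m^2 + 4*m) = (m + 3)/(m + 1)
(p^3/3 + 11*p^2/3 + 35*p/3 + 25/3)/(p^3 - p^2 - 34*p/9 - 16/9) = 3*(p^2 + 10*p + 25)/(9*p^2 - 18*p - 16)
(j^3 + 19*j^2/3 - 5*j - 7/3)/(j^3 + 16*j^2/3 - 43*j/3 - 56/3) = (3*j^2 - 2*j - 1)/(3*j^2 - 5*j - 8)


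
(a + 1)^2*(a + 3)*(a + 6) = a^4 + 11*a^3 + 37*a^2 + 45*a + 18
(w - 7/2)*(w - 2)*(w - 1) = w^3 - 13*w^2/2 + 25*w/2 - 7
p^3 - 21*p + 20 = (p - 4)*(p - 1)*(p + 5)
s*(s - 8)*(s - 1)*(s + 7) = s^4 - 2*s^3 - 55*s^2 + 56*s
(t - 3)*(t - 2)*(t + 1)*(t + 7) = t^4 + 3*t^3 - 27*t^2 + 13*t + 42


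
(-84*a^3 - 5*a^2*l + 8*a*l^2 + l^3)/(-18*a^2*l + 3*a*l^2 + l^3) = (28*a^2 + 11*a*l + l^2)/(l*(6*a + l))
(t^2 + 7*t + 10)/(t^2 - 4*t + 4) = (t^2 + 7*t + 10)/(t^2 - 4*t + 4)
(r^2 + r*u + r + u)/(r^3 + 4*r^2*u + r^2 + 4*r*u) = (r + u)/(r*(r + 4*u))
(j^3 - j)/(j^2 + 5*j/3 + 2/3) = 3*j*(j - 1)/(3*j + 2)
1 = 1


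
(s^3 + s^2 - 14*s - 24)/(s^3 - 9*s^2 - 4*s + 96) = (s + 2)/(s - 8)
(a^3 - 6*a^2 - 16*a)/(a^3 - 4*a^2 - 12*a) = (a - 8)/(a - 6)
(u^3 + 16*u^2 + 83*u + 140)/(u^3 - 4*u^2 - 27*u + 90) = (u^2 + 11*u + 28)/(u^2 - 9*u + 18)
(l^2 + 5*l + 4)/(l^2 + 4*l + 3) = (l + 4)/(l + 3)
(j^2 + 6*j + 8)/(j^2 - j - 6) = (j + 4)/(j - 3)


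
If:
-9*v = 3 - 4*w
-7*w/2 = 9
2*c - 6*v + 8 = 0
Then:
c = -59/7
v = -31/21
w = -18/7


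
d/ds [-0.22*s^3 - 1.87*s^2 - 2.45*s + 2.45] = -0.66*s^2 - 3.74*s - 2.45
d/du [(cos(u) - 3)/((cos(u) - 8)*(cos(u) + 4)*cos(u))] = (51*cos(u) - 13*cos(2*u) + cos(3*u) + 179)*sin(u)/(2*(cos(u) - 8)^2*(cos(u) + 4)^2*cos(u)^2)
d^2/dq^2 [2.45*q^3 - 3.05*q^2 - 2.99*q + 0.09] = 14.7*q - 6.1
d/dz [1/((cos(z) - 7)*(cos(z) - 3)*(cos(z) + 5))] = (3*cos(z)^2 - 10*cos(z) - 29)*sin(z)/((cos(z) - 7)^2*(cos(z) - 3)^2*(cos(z) + 5)^2)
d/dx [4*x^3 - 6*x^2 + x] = 12*x^2 - 12*x + 1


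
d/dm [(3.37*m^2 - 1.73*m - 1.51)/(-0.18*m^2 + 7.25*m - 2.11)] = (24.1211*m^2 - 14.765*m + 14.5978)/(0.0324*m^4 - 2.61*m^3 + 53.3221*m^2 - 30.595*m + 4.4521)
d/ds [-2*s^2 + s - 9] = 1 - 4*s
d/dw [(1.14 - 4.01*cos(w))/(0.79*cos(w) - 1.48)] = -5.0342*sin(w)/(0.79*cos(w) - 1.48)^2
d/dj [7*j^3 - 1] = 21*j^2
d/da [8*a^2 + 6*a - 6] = 16*a + 6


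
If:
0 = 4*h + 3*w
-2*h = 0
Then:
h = 0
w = 0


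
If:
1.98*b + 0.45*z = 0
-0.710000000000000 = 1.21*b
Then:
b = -0.59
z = 2.58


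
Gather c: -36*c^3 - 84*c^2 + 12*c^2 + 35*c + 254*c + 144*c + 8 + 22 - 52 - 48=-36*c^3 - 72*c^2 + 433*c - 70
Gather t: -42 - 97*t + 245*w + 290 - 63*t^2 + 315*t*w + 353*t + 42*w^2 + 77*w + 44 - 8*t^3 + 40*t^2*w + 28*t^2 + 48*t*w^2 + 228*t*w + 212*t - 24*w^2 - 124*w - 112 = -8*t^3 + t^2*(40*w - 35) + t*(48*w^2 + 543*w + 468) + 18*w^2 + 198*w + 180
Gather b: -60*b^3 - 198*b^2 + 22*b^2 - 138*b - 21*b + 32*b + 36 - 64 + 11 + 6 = -60*b^3 - 176*b^2 - 127*b - 11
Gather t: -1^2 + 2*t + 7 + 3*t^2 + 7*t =3*t^2 + 9*t + 6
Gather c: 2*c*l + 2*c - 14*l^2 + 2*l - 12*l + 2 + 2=c*(2*l + 2) - 14*l^2 - 10*l + 4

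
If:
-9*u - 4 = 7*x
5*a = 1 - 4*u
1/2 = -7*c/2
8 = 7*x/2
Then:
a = 89/45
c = -1/7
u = -20/9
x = 16/7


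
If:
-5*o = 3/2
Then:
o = -3/10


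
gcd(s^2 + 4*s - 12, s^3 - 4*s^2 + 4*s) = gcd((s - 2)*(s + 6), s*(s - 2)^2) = s - 2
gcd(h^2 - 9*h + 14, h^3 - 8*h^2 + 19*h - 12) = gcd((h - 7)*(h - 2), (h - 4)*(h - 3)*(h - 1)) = 1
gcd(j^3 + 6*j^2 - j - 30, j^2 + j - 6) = j^2 + j - 6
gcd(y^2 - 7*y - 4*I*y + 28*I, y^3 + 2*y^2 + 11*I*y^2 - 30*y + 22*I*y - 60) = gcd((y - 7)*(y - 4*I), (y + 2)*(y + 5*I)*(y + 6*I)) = 1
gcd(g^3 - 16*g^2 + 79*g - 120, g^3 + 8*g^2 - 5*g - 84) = g - 3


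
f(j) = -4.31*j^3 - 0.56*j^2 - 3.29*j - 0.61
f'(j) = -12.93*j^2 - 1.12*j - 3.29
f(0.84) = -6.32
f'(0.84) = -13.35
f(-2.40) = 63.64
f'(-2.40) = -75.08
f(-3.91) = 261.33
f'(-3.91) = -196.59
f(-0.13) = -0.18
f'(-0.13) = -3.36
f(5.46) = -736.81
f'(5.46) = -394.87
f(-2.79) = 97.81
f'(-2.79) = -100.81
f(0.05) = -0.78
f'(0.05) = -3.38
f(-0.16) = -0.08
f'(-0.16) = -3.44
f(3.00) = -131.89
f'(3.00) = -123.02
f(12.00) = -7568.41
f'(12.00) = -1878.65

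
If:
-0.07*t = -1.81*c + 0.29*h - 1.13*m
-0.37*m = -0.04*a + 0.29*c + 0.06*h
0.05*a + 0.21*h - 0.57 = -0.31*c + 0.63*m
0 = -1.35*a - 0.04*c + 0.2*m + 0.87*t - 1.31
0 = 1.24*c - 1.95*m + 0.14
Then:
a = 8.88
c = 0.51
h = 1.03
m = 0.39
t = 15.22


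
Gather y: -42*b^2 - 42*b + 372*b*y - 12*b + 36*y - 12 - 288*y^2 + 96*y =-42*b^2 - 54*b - 288*y^2 + y*(372*b + 132) - 12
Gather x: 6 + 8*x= 8*x + 6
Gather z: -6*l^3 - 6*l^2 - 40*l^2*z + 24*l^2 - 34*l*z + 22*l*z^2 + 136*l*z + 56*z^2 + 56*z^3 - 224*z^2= -6*l^3 + 18*l^2 + 56*z^3 + z^2*(22*l - 168) + z*(-40*l^2 + 102*l)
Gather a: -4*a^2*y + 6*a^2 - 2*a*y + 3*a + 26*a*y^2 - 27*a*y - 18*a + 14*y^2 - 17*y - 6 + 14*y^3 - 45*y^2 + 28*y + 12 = a^2*(6 - 4*y) + a*(26*y^2 - 29*y - 15) + 14*y^3 - 31*y^2 + 11*y + 6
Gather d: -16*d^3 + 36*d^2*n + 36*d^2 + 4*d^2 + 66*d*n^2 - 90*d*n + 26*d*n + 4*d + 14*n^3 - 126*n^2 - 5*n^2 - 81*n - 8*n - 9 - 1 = -16*d^3 + d^2*(36*n + 40) + d*(66*n^2 - 64*n + 4) + 14*n^3 - 131*n^2 - 89*n - 10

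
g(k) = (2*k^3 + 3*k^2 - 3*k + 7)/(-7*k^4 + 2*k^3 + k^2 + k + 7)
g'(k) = (6*k^2 + 6*k - 3)/(-7*k^4 + 2*k^3 + k^2 + k + 7) + (2*k^3 + 3*k^2 - 3*k + 7)*(28*k^3 - 6*k^2 - 2*k - 1)/(-7*k^4 + 2*k^3 + k^2 + k + 7)^2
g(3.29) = -0.14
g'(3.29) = 0.06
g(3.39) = -0.13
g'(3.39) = 0.06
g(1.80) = -0.46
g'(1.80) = 0.74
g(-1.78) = -0.14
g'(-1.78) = -0.42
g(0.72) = 1.01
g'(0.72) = 1.32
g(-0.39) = 1.31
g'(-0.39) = -1.25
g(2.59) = -0.20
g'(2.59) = 0.14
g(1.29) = -2.42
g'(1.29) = 19.03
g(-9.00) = 0.02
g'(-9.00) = 0.00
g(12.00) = -0.03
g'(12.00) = 0.00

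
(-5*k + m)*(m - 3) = -5*k*m + 15*k + m^2 - 3*m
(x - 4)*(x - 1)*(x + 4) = x^3 - x^2 - 16*x + 16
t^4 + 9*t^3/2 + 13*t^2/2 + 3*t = t*(t + 1)*(t + 3/2)*(t + 2)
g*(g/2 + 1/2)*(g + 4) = g^3/2 + 5*g^2/2 + 2*g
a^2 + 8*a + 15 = (a + 3)*(a + 5)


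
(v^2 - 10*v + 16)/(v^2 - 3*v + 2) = (v - 8)/(v - 1)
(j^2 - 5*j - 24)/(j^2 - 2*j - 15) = (j - 8)/(j - 5)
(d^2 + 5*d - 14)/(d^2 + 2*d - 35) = (d - 2)/(d - 5)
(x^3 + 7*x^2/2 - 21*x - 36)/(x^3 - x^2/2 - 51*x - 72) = (x - 4)/(x - 8)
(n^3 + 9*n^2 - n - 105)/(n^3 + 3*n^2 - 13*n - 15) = (n + 7)/(n + 1)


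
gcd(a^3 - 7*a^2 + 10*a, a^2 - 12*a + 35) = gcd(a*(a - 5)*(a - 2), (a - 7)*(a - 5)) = a - 5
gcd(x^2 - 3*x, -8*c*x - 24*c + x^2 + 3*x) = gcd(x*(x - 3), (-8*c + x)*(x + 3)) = 1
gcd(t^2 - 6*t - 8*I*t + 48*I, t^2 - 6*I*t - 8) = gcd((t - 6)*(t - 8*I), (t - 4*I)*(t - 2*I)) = 1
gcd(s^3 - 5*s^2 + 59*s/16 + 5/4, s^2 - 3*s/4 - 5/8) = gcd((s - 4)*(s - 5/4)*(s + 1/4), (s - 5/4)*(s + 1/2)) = s - 5/4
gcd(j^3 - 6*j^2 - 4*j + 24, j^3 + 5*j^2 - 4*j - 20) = j^2 - 4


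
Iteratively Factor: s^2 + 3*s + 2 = (s + 2)*(s + 1)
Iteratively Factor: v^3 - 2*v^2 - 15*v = (v)*(v^2 - 2*v - 15) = v*(v + 3)*(v - 5)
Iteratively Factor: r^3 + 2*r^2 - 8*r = (r - 2)*(r^2 + 4*r) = r*(r - 2)*(r + 4)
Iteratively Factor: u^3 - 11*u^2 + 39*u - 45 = (u - 3)*(u^2 - 8*u + 15) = (u - 5)*(u - 3)*(u - 3)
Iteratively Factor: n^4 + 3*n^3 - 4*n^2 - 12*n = (n - 2)*(n^3 + 5*n^2 + 6*n) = (n - 2)*(n + 2)*(n^2 + 3*n) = (n - 2)*(n + 2)*(n + 3)*(n)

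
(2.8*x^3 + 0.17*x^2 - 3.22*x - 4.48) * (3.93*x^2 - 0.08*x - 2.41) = 11.004*x^5 + 0.4441*x^4 - 19.4162*x^3 - 17.7585*x^2 + 8.1186*x + 10.7968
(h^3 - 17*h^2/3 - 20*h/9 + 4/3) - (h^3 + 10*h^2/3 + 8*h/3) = -9*h^2 - 44*h/9 + 4/3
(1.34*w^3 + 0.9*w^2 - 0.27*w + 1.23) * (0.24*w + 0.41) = 0.3216*w^4 + 0.7654*w^3 + 0.3042*w^2 + 0.1845*w + 0.5043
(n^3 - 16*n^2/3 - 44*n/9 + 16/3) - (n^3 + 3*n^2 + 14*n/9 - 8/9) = -25*n^2/3 - 58*n/9 + 56/9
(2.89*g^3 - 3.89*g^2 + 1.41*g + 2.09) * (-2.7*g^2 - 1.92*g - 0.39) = -7.803*g^5 + 4.9542*g^4 + 2.5347*g^3 - 6.8331*g^2 - 4.5627*g - 0.8151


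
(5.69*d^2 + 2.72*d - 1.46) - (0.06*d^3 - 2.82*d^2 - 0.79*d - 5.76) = -0.06*d^3 + 8.51*d^2 + 3.51*d + 4.3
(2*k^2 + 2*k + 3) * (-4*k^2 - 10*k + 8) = -8*k^4 - 28*k^3 - 16*k^2 - 14*k + 24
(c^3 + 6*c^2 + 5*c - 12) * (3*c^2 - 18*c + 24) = 3*c^5 - 69*c^3 + 18*c^2 + 336*c - 288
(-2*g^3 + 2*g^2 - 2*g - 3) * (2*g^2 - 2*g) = -4*g^5 + 8*g^4 - 8*g^3 - 2*g^2 + 6*g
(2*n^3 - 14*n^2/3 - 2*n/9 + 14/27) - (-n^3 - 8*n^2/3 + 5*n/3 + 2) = 3*n^3 - 2*n^2 - 17*n/9 - 40/27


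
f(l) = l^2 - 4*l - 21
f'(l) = 2*l - 4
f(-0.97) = -16.18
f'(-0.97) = -5.94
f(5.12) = -15.27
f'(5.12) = 6.24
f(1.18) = -24.33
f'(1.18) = -1.64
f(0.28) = -22.04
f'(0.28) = -3.44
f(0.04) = -21.16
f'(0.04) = -3.92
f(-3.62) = 6.58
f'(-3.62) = -11.24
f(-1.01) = -15.94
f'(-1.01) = -6.02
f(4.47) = -18.90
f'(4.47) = 4.94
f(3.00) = -24.00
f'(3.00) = 2.00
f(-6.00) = 39.00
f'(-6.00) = -16.00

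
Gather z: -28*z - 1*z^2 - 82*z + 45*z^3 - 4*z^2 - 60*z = 45*z^3 - 5*z^2 - 170*z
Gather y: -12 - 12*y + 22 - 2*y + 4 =14 - 14*y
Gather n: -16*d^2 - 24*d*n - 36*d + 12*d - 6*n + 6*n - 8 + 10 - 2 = -16*d^2 - 24*d*n - 24*d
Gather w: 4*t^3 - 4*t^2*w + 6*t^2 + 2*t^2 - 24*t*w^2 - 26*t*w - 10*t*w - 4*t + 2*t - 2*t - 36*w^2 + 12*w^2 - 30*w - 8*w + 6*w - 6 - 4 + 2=4*t^3 + 8*t^2 - 4*t + w^2*(-24*t - 24) + w*(-4*t^2 - 36*t - 32) - 8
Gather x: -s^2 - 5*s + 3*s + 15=-s^2 - 2*s + 15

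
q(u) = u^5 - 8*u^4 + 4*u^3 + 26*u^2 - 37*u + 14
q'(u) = 5*u^4 - 32*u^3 + 12*u^2 + 52*u - 37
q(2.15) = -30.61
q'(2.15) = -80.92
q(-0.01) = 14.37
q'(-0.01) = -37.52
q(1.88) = -13.54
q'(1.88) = -47.00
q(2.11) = -27.49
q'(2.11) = -75.35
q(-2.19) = -56.68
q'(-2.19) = 357.80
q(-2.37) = -132.69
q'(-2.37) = 490.90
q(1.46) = -1.87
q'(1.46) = -12.37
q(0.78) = 0.18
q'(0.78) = -2.47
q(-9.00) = -112000.00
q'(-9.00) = 56600.00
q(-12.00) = -417430.00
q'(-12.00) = 160043.00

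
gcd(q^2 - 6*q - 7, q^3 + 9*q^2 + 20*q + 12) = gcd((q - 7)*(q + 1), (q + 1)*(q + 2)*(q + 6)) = q + 1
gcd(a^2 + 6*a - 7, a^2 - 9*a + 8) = a - 1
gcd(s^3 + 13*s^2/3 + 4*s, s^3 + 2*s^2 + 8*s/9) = s^2 + 4*s/3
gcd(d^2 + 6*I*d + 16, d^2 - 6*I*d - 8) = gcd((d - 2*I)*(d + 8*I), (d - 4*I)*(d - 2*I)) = d - 2*I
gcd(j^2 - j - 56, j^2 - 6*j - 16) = j - 8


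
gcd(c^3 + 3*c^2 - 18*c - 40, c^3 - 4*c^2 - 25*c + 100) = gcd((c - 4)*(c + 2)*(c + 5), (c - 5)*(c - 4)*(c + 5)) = c^2 + c - 20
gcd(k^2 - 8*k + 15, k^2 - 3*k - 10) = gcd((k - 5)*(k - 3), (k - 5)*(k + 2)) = k - 5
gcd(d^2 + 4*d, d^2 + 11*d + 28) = d + 4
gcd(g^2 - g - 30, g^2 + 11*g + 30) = g + 5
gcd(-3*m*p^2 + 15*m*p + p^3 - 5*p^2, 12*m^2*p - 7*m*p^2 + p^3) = -3*m*p + p^2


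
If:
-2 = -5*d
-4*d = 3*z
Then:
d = 2/5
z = -8/15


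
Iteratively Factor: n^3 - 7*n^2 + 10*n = (n)*(n^2 - 7*n + 10) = n*(n - 5)*(n - 2)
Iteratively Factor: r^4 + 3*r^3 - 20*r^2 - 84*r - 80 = (r + 2)*(r^3 + r^2 - 22*r - 40) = (r - 5)*(r + 2)*(r^2 + 6*r + 8) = (r - 5)*(r + 2)*(r + 4)*(r + 2)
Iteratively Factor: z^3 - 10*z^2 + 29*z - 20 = (z - 5)*(z^2 - 5*z + 4) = (z - 5)*(z - 1)*(z - 4)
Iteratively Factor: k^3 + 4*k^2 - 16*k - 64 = (k + 4)*(k^2 - 16) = (k - 4)*(k + 4)*(k + 4)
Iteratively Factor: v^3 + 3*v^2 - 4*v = (v - 1)*(v^2 + 4*v) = (v - 1)*(v + 4)*(v)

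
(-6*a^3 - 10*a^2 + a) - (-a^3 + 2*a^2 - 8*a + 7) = -5*a^3 - 12*a^2 + 9*a - 7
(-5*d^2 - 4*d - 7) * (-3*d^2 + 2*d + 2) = 15*d^4 + 2*d^3 + 3*d^2 - 22*d - 14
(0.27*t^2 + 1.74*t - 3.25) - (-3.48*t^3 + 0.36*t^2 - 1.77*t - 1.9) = 3.48*t^3 - 0.09*t^2 + 3.51*t - 1.35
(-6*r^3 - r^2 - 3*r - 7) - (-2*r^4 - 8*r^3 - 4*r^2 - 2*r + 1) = 2*r^4 + 2*r^3 + 3*r^2 - r - 8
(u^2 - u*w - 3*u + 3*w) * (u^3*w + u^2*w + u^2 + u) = u^5*w - u^4*w^2 - 2*u^4*w + u^4 + 2*u^3*w^2 - 4*u^3*w - 2*u^3 + 3*u^2*w^2 + 2*u^2*w - 3*u^2 + 3*u*w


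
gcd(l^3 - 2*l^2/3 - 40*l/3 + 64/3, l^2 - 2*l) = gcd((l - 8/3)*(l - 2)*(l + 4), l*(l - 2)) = l - 2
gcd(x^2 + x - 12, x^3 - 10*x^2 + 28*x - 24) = 1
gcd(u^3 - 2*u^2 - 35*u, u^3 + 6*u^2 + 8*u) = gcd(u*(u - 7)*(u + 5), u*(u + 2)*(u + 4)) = u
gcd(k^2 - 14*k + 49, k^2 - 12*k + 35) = k - 7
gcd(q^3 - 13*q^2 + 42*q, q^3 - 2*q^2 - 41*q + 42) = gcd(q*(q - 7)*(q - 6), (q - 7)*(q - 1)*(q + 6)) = q - 7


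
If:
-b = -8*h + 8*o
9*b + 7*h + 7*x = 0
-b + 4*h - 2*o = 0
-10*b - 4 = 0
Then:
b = -2/5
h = -3/20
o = -1/10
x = 93/140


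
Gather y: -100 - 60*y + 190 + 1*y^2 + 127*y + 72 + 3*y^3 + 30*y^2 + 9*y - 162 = 3*y^3 + 31*y^2 + 76*y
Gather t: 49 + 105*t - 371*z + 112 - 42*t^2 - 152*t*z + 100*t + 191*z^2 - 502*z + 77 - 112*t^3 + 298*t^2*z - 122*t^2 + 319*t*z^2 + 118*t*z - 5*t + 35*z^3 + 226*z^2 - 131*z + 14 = -112*t^3 + t^2*(298*z - 164) + t*(319*z^2 - 34*z + 200) + 35*z^3 + 417*z^2 - 1004*z + 252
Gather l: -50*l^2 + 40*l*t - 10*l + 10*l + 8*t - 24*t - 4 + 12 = -50*l^2 + 40*l*t - 16*t + 8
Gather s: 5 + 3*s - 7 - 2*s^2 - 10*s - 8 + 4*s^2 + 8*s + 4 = 2*s^2 + s - 6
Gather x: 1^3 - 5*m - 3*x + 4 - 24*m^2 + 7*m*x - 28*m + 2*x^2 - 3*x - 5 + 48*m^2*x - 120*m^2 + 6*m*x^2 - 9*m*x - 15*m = -144*m^2 - 48*m + x^2*(6*m + 2) + x*(48*m^2 - 2*m - 6)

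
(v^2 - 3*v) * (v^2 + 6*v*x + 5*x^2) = v^4 + 6*v^3*x - 3*v^3 + 5*v^2*x^2 - 18*v^2*x - 15*v*x^2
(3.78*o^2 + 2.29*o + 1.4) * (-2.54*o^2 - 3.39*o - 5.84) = -9.6012*o^4 - 18.6308*o^3 - 33.3943*o^2 - 18.1196*o - 8.176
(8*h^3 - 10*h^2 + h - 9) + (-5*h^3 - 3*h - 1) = 3*h^3 - 10*h^2 - 2*h - 10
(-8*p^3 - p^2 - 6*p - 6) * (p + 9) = -8*p^4 - 73*p^3 - 15*p^2 - 60*p - 54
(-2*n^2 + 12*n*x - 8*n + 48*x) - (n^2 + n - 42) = -3*n^2 + 12*n*x - 9*n + 48*x + 42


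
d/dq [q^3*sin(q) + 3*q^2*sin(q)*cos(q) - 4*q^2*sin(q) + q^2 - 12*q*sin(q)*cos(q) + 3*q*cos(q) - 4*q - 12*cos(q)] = q^3*cos(q) + 3*q^2*sin(q) - 4*q^2*cos(q) + 3*q^2*cos(2*q) - 11*q*sin(q) + 3*q*sin(2*q) - 12*q*cos(2*q) + 2*q + 12*sin(q) - 6*sin(2*q) + 3*cos(q) - 4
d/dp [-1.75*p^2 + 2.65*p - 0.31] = 2.65 - 3.5*p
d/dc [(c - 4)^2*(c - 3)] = (c - 4)*(3*c - 10)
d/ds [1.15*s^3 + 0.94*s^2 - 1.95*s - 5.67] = 3.45*s^2 + 1.88*s - 1.95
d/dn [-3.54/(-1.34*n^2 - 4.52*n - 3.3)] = (-9.4872*n - 16.0008)/(1.34*n^2 + 4.52*n + 3.3)^2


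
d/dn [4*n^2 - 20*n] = 8*n - 20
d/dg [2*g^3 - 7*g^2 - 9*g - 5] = 6*g^2 - 14*g - 9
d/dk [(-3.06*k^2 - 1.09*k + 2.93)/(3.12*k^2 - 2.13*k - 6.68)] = (9.9186*k^2 + 22.5984*k + 13.5221)/(9.7344*k^4 - 13.2912*k^3 - 37.1463*k^2 + 28.4568*k + 44.6224)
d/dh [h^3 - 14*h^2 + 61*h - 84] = 3*h^2 - 28*h + 61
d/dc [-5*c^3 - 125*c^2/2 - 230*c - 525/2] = -15*c^2 - 125*c - 230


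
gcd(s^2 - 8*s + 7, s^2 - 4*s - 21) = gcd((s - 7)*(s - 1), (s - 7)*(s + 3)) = s - 7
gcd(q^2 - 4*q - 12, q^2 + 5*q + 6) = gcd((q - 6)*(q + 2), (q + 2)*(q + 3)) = q + 2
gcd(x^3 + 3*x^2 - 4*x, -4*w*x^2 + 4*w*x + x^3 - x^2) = x^2 - x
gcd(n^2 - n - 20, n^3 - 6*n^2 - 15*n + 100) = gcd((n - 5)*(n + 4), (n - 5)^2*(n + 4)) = n^2 - n - 20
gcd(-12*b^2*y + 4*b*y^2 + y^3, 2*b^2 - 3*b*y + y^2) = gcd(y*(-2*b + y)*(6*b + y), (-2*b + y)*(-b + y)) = -2*b + y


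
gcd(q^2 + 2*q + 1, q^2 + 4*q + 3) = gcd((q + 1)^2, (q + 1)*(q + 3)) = q + 1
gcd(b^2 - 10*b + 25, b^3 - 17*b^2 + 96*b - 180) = b - 5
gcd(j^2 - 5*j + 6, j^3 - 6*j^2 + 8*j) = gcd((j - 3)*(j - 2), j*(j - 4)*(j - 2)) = j - 2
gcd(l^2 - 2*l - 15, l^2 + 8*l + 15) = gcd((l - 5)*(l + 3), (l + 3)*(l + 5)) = l + 3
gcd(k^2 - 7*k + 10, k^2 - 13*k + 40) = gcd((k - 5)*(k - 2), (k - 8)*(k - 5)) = k - 5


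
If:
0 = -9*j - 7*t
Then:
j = -7*t/9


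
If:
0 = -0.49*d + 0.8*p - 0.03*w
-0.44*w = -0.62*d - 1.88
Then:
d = 0.709677419354839*w - 3.03225806451613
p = 0.472177419354839*w - 1.85725806451613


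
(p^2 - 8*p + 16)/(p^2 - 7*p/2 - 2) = 2*(p - 4)/(2*p + 1)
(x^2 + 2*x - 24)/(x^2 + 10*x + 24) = (x - 4)/(x + 4)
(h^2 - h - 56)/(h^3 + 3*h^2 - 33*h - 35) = (h - 8)/(h^2 - 4*h - 5)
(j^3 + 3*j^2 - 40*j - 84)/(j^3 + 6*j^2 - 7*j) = (j^2 - 4*j - 12)/(j*(j - 1))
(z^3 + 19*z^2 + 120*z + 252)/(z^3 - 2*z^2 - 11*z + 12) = (z^3 + 19*z^2 + 120*z + 252)/(z^3 - 2*z^2 - 11*z + 12)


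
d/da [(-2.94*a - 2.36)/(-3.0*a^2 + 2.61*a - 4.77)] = (-8.82*a^2 - 14.16*a + 20.1834)/(9.0*a^4 - 15.66*a^3 + 35.4321*a^2 - 24.8994*a + 22.7529)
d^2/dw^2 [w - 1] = 0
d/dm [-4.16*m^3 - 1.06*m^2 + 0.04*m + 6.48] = -12.48*m^2 - 2.12*m + 0.04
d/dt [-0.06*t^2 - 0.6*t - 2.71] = -0.12*t - 0.6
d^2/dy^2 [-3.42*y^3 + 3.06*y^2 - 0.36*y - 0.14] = 6.12 - 20.52*y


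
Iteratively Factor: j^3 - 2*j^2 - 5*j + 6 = (j + 2)*(j^2 - 4*j + 3) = (j - 1)*(j + 2)*(j - 3)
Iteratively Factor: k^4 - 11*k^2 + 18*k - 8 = (k - 1)*(k^3 + k^2 - 10*k + 8) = (k - 2)*(k - 1)*(k^2 + 3*k - 4) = (k - 2)*(k - 1)^2*(k + 4)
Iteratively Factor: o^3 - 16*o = (o)*(o^2 - 16) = o*(o - 4)*(o + 4)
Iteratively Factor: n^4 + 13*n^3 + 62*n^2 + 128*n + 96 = (n + 3)*(n^3 + 10*n^2 + 32*n + 32) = (n + 3)*(n + 4)*(n^2 + 6*n + 8) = (n + 3)*(n + 4)^2*(n + 2)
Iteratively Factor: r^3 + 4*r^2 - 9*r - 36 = (r + 4)*(r^2 - 9) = (r + 3)*(r + 4)*(r - 3)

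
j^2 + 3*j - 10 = (j - 2)*(j + 5)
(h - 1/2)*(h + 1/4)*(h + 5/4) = h^3 + h^2 - 7*h/16 - 5/32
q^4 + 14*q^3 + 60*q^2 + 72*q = q*(q + 2)*(q + 6)^2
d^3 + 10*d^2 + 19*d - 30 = (d - 1)*(d + 5)*(d + 6)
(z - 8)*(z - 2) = z^2 - 10*z + 16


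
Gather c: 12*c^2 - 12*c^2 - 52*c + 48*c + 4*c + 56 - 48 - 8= 0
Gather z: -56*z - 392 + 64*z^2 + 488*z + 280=64*z^2 + 432*z - 112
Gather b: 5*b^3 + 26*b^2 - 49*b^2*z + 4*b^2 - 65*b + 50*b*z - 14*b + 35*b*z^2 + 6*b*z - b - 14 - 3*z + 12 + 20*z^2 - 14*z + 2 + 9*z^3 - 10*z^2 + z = 5*b^3 + b^2*(30 - 49*z) + b*(35*z^2 + 56*z - 80) + 9*z^3 + 10*z^2 - 16*z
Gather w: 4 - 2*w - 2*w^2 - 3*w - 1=-2*w^2 - 5*w + 3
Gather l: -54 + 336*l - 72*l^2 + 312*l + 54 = -72*l^2 + 648*l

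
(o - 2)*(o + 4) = o^2 + 2*o - 8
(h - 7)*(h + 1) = h^2 - 6*h - 7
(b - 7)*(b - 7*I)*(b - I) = b^3 - 7*b^2 - 8*I*b^2 - 7*b + 56*I*b + 49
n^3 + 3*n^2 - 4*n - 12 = (n - 2)*(n + 2)*(n + 3)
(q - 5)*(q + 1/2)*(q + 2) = q^3 - 5*q^2/2 - 23*q/2 - 5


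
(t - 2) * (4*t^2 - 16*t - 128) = 4*t^3 - 24*t^2 - 96*t + 256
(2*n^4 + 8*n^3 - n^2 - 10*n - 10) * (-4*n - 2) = -8*n^5 - 36*n^4 - 12*n^3 + 42*n^2 + 60*n + 20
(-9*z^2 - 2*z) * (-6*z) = 54*z^3 + 12*z^2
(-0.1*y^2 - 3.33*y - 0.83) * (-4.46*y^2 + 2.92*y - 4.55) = 0.446*y^4 + 14.5598*y^3 - 5.5668*y^2 + 12.7279*y + 3.7765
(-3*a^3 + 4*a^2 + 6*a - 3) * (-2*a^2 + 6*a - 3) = 6*a^5 - 26*a^4 + 21*a^3 + 30*a^2 - 36*a + 9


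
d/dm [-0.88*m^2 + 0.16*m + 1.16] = 0.16 - 1.76*m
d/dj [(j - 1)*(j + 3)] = 2*j + 2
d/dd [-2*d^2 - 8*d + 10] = -4*d - 8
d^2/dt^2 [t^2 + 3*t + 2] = 2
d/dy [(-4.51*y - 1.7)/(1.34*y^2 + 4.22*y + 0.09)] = (6.0434*y^2 + 4.556*y + 6.7681)/(1.7956*y^4 + 11.3096*y^3 + 18.0496*y^2 + 0.7596*y + 0.0081)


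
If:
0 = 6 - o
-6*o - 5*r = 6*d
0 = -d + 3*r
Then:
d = -108/23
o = 6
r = -36/23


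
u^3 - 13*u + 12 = (u - 3)*(u - 1)*(u + 4)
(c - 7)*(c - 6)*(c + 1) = c^3 - 12*c^2 + 29*c + 42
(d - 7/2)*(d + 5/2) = d^2 - d - 35/4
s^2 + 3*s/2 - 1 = (s - 1/2)*(s + 2)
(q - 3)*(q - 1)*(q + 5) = q^3 + q^2 - 17*q + 15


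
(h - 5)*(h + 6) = h^2 + h - 30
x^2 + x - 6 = (x - 2)*(x + 3)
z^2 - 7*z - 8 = (z - 8)*(z + 1)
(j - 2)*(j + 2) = j^2 - 4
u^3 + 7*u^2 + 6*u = u*(u + 1)*(u + 6)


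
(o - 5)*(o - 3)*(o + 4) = o^3 - 4*o^2 - 17*o + 60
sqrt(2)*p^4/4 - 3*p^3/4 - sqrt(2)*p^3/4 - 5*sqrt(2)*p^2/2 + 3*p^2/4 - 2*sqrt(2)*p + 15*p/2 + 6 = (p/2 + 1)*(p - 4)*(p - 3*sqrt(2)/2)*(sqrt(2)*p/2 + sqrt(2)/2)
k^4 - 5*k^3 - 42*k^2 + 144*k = k*(k - 8)*(k - 3)*(k + 6)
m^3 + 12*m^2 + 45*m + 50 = (m + 2)*(m + 5)^2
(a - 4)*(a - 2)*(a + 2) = a^3 - 4*a^2 - 4*a + 16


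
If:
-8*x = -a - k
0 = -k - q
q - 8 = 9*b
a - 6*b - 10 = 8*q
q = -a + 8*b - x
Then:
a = -4442/701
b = -722/701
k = 890/701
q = -890/701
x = -444/701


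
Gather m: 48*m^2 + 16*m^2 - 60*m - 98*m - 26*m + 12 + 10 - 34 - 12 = 64*m^2 - 184*m - 24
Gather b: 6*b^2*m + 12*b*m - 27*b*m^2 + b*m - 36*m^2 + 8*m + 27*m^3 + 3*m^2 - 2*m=6*b^2*m + b*(-27*m^2 + 13*m) + 27*m^3 - 33*m^2 + 6*m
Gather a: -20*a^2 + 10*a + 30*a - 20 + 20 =-20*a^2 + 40*a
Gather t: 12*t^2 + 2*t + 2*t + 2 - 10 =12*t^2 + 4*t - 8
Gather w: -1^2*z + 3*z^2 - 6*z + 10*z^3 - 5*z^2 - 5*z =10*z^3 - 2*z^2 - 12*z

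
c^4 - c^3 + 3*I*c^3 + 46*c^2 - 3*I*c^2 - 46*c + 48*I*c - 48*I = (c - 1)*(c - 6*I)*(c + I)*(c + 8*I)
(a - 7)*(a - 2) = a^2 - 9*a + 14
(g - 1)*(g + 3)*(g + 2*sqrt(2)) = g^3 + 2*g^2 + 2*sqrt(2)*g^2 - 3*g + 4*sqrt(2)*g - 6*sqrt(2)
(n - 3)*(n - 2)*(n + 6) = n^3 + n^2 - 24*n + 36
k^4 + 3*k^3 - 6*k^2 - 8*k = k*(k - 2)*(k + 1)*(k + 4)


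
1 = 1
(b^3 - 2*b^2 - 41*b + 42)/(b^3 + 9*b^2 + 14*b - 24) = (b - 7)/(b + 4)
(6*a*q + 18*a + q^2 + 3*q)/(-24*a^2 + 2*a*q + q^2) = (q + 3)/(-4*a + q)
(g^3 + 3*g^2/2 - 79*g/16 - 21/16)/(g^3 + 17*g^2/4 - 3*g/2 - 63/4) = (g + 1/4)/(g + 3)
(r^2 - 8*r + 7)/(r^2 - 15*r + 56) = (r - 1)/(r - 8)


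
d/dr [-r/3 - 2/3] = -1/3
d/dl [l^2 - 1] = 2*l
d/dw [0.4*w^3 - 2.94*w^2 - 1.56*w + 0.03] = 1.2*w^2 - 5.88*w - 1.56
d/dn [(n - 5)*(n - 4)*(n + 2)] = 3*n^2 - 14*n + 2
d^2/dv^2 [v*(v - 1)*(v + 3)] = 6*v + 4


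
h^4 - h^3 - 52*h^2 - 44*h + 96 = (h - 8)*(h - 1)*(h + 2)*(h + 6)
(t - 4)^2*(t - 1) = t^3 - 9*t^2 + 24*t - 16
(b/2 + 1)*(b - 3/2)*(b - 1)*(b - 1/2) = b^4/2 - b^3/2 - 13*b^2/8 + 19*b/8 - 3/4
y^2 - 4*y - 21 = (y - 7)*(y + 3)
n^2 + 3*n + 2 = (n + 1)*(n + 2)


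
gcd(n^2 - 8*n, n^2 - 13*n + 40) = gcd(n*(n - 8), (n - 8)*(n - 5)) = n - 8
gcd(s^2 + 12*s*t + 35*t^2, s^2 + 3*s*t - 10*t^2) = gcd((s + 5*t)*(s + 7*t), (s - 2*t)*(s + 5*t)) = s + 5*t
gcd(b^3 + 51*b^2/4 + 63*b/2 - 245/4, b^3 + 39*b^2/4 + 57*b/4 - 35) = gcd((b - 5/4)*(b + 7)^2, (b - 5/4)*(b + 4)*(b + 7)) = b^2 + 23*b/4 - 35/4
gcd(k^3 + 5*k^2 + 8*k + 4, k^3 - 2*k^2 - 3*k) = k + 1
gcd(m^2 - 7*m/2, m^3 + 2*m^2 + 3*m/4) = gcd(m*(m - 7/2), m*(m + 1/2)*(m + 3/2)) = m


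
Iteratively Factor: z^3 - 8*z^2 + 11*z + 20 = (z - 4)*(z^2 - 4*z - 5) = (z - 4)*(z + 1)*(z - 5)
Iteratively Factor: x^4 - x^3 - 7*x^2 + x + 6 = (x + 1)*(x^3 - 2*x^2 - 5*x + 6) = (x + 1)*(x + 2)*(x^2 - 4*x + 3) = (x - 3)*(x + 1)*(x + 2)*(x - 1)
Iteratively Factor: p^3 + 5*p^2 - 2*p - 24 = (p + 3)*(p^2 + 2*p - 8) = (p + 3)*(p + 4)*(p - 2)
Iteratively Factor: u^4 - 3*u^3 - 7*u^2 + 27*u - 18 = (u - 3)*(u^3 - 7*u + 6) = (u - 3)*(u + 3)*(u^2 - 3*u + 2) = (u - 3)*(u - 2)*(u + 3)*(u - 1)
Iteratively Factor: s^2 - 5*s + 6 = (s - 3)*(s - 2)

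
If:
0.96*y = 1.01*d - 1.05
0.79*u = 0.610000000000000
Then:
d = 0.95049504950495*y + 1.03960396039604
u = 0.77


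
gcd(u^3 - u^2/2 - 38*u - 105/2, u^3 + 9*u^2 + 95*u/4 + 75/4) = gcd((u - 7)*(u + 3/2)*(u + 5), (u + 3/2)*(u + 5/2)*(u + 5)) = u^2 + 13*u/2 + 15/2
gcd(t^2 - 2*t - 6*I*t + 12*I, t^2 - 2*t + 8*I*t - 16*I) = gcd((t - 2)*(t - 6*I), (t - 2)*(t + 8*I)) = t - 2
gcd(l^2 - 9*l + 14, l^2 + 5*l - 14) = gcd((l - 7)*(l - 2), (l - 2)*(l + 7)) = l - 2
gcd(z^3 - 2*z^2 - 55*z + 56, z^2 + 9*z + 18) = 1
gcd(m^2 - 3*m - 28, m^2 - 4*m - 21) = m - 7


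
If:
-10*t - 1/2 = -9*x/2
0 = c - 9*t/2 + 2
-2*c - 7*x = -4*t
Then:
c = -479/370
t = 29/185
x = 17/37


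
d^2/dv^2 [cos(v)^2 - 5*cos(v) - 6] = 5*cos(v) - 2*cos(2*v)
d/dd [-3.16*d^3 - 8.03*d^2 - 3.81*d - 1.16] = -9.48*d^2 - 16.06*d - 3.81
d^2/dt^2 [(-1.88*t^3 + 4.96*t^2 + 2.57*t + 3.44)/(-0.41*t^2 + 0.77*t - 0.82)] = (-8.88178419700125e-16*t^5 + 3.5527136788005e-15*t^4 - 3.030586*t^3 - 0.586463999999998*t^2 + 19.284924*t - 11.6817)/(0.068921*t^6 - 0.388311*t^5 + 1.142793*t^4 - 2.009777*t^3 + 2.285586*t^2 - 1.553244*t + 0.551368)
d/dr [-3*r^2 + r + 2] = 1 - 6*r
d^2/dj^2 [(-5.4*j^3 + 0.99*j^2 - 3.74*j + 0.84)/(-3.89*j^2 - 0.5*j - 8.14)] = (7.105427357601e-15*j^4 - 222.238472000001*j^3 + 243.68994*j^2 + 1426.454616*j - 108.86108)/(58.863869*j^6 + 22.69815*j^5 + 372.443382*j^4 + 95.1188*j^3 + 779.354532*j^2 + 99.3894*j + 539.353144)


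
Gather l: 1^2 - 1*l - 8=-l - 7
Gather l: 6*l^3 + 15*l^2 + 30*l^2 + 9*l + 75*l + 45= 6*l^3 + 45*l^2 + 84*l + 45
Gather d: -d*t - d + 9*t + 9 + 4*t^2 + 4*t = d*(-t - 1) + 4*t^2 + 13*t + 9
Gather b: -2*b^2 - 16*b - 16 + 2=-2*b^2 - 16*b - 14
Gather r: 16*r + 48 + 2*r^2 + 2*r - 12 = 2*r^2 + 18*r + 36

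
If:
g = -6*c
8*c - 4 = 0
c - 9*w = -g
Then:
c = 1/2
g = -3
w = -5/18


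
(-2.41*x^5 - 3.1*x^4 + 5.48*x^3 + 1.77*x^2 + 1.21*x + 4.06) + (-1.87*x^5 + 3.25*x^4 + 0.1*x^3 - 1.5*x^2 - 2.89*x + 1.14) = -4.28*x^5 + 0.15*x^4 + 5.58*x^3 + 0.27*x^2 - 1.68*x + 5.2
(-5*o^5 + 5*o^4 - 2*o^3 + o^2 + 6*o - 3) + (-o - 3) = -5*o^5 + 5*o^4 - 2*o^3 + o^2 + 5*o - 6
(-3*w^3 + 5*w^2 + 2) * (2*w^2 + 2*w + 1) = -6*w^5 + 4*w^4 + 7*w^3 + 9*w^2 + 4*w + 2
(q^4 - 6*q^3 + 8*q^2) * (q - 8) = q^5 - 14*q^4 + 56*q^3 - 64*q^2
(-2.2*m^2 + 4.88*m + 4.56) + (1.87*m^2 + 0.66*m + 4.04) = -0.33*m^2 + 5.54*m + 8.6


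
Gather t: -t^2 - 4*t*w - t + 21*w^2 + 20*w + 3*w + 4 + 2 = -t^2 + t*(-4*w - 1) + 21*w^2 + 23*w + 6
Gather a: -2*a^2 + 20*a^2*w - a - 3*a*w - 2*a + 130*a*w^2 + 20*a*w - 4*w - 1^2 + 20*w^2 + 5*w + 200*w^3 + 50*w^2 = a^2*(20*w - 2) + a*(130*w^2 + 17*w - 3) + 200*w^3 + 70*w^2 + w - 1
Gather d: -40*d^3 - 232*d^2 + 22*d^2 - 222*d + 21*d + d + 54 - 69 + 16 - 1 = -40*d^3 - 210*d^2 - 200*d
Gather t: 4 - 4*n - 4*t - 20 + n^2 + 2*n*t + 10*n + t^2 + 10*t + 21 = n^2 + 6*n + t^2 + t*(2*n + 6) + 5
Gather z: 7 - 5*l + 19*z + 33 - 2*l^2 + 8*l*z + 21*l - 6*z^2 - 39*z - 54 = -2*l^2 + 16*l - 6*z^2 + z*(8*l - 20) - 14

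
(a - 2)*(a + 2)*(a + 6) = a^3 + 6*a^2 - 4*a - 24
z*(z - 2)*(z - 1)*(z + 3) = z^4 - 7*z^2 + 6*z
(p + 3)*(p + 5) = p^2 + 8*p + 15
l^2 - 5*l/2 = l*(l - 5/2)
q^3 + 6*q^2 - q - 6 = (q - 1)*(q + 1)*(q + 6)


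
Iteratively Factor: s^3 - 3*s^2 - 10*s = (s - 5)*(s^2 + 2*s) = s*(s - 5)*(s + 2)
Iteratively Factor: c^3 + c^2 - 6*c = (c + 3)*(c^2 - 2*c) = c*(c + 3)*(c - 2)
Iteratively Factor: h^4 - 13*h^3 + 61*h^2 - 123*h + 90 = (h - 2)*(h^3 - 11*h^2 + 39*h - 45) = (h - 3)*(h - 2)*(h^2 - 8*h + 15) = (h - 5)*(h - 3)*(h - 2)*(h - 3)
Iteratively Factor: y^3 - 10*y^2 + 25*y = (y - 5)*(y^2 - 5*y) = y*(y - 5)*(y - 5)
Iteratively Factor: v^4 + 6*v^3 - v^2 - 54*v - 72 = (v + 2)*(v^3 + 4*v^2 - 9*v - 36) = (v + 2)*(v + 4)*(v^2 - 9) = (v - 3)*(v + 2)*(v + 4)*(v + 3)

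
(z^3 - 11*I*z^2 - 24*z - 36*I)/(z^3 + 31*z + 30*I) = (z - 6*I)/(z + 5*I)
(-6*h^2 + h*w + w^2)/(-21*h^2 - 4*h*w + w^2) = (-2*h + w)/(-7*h + w)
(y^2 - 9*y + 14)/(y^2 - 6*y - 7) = (y - 2)/(y + 1)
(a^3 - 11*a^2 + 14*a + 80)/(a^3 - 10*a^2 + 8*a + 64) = (a - 5)/(a - 4)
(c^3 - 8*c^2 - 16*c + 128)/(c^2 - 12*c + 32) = c + 4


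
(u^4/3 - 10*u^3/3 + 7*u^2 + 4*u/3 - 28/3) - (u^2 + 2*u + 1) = u^4/3 - 10*u^3/3 + 6*u^2 - 2*u/3 - 31/3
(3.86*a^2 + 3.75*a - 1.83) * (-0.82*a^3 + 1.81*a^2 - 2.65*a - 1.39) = -3.1652*a^5 + 3.9116*a^4 - 1.9409*a^3 - 18.6152*a^2 - 0.363*a + 2.5437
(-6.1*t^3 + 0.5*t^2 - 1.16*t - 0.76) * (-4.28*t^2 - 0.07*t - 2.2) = 26.108*t^5 - 1.713*t^4 + 18.3498*t^3 + 2.234*t^2 + 2.6052*t + 1.672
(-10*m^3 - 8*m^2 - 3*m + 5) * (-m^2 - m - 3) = 10*m^5 + 18*m^4 + 41*m^3 + 22*m^2 + 4*m - 15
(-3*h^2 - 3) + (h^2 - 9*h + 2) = -2*h^2 - 9*h - 1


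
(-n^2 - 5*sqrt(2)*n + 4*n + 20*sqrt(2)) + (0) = -n^2 - 5*sqrt(2)*n + 4*n + 20*sqrt(2)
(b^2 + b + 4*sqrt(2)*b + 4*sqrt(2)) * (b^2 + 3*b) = b^4 + 4*b^3 + 4*sqrt(2)*b^3 + 3*b^2 + 16*sqrt(2)*b^2 + 12*sqrt(2)*b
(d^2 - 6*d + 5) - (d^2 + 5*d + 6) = -11*d - 1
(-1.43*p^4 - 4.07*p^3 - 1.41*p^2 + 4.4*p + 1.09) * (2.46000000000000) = -3.5178*p^4 - 10.0122*p^3 - 3.4686*p^2 + 10.824*p + 2.6814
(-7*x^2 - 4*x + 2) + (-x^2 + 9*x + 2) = -8*x^2 + 5*x + 4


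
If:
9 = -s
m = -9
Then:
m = -9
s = -9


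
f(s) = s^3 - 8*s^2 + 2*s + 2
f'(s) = 3*s^2 - 16*s + 2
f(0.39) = 1.62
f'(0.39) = -3.78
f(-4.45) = -253.44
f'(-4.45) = 132.61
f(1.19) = -5.26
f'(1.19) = -12.79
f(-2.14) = -48.72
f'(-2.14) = 49.98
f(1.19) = -5.26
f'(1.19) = -12.79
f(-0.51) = -1.23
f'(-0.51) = 10.94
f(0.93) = -2.25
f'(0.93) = -10.29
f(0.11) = 2.12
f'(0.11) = 0.28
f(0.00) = 2.00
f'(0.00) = 2.00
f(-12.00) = -2902.00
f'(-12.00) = 626.00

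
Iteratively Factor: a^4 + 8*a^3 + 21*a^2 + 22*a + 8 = (a + 1)*(a^3 + 7*a^2 + 14*a + 8) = (a + 1)*(a + 4)*(a^2 + 3*a + 2) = (a + 1)^2*(a + 4)*(a + 2)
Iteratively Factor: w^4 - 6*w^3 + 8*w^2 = (w)*(w^3 - 6*w^2 + 8*w) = w^2*(w^2 - 6*w + 8) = w^2*(w - 2)*(w - 4)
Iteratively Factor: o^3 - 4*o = (o - 2)*(o^2 + 2*o) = o*(o - 2)*(o + 2)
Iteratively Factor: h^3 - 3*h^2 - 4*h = (h)*(h^2 - 3*h - 4) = h*(h + 1)*(h - 4)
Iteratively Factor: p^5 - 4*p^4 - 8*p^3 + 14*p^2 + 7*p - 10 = (p - 1)*(p^4 - 3*p^3 - 11*p^2 + 3*p + 10) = (p - 5)*(p - 1)*(p^3 + 2*p^2 - p - 2) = (p - 5)*(p - 1)*(p + 1)*(p^2 + p - 2) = (p - 5)*(p - 1)*(p + 1)*(p + 2)*(p - 1)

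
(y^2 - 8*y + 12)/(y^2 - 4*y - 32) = (-y^2 + 8*y - 12)/(-y^2 + 4*y + 32)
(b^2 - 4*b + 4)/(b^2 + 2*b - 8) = (b - 2)/(b + 4)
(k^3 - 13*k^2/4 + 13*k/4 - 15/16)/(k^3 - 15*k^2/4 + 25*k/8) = (4*k^2 - 8*k + 3)/(2*k*(2*k - 5))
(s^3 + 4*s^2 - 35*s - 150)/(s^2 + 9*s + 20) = (s^2 - s - 30)/(s + 4)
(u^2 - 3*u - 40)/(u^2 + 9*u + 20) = (u - 8)/(u + 4)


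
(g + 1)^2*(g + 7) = g^3 + 9*g^2 + 15*g + 7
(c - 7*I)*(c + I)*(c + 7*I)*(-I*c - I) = -I*c^4 + c^3 - I*c^3 + c^2 - 49*I*c^2 + 49*c - 49*I*c + 49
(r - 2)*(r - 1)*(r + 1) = r^3 - 2*r^2 - r + 2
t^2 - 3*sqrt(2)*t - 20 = (t - 5*sqrt(2))*(t + 2*sqrt(2))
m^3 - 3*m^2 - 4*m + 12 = (m - 3)*(m - 2)*(m + 2)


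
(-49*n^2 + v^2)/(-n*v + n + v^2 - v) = (49*n^2 - v^2)/(n*v - n - v^2 + v)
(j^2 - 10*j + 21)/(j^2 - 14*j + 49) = (j - 3)/(j - 7)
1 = 1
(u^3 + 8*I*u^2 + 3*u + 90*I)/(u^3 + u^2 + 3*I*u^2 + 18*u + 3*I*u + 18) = (u + 5*I)/(u + 1)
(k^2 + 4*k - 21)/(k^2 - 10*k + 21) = (k + 7)/(k - 7)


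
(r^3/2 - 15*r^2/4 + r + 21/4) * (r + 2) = r^4/2 - 11*r^3/4 - 13*r^2/2 + 29*r/4 + 21/2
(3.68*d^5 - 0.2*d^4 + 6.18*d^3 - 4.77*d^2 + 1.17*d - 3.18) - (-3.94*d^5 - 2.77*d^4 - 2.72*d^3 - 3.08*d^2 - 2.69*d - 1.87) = 7.62*d^5 + 2.57*d^4 + 8.9*d^3 - 1.69*d^2 + 3.86*d - 1.31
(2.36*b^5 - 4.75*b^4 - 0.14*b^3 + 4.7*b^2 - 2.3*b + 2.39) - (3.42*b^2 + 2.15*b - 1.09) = 2.36*b^5 - 4.75*b^4 - 0.14*b^3 + 1.28*b^2 - 4.45*b + 3.48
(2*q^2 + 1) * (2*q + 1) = 4*q^3 + 2*q^2 + 2*q + 1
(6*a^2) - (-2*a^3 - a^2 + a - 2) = 2*a^3 + 7*a^2 - a + 2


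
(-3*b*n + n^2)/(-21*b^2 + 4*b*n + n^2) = n/(7*b + n)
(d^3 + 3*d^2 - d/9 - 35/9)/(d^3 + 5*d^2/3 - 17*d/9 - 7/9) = (3*d + 5)/(3*d + 1)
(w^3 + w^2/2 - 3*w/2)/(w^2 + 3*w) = (2*w^2 + w - 3)/(2*(w + 3))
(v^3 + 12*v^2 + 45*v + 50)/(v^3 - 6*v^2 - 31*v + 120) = (v^2 + 7*v + 10)/(v^2 - 11*v + 24)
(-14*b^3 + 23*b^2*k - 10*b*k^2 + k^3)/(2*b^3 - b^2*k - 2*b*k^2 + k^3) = (-7*b + k)/(b + k)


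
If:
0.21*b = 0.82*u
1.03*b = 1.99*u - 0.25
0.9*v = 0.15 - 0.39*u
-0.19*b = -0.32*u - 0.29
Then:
No Solution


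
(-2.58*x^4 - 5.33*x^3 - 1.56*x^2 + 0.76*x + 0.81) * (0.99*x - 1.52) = -2.5542*x^5 - 1.3551*x^4 + 6.5572*x^3 + 3.1236*x^2 - 0.3533*x - 1.2312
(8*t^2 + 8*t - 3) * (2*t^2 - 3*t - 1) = 16*t^4 - 8*t^3 - 38*t^2 + t + 3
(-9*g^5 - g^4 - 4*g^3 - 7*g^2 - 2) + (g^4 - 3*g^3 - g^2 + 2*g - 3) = -9*g^5 - 7*g^3 - 8*g^2 + 2*g - 5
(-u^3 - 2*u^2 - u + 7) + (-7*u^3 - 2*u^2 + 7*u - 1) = -8*u^3 - 4*u^2 + 6*u + 6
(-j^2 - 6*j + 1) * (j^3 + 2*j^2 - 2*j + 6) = -j^5 - 8*j^4 - 9*j^3 + 8*j^2 - 38*j + 6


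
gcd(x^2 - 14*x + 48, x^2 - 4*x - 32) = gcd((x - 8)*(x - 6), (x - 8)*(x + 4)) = x - 8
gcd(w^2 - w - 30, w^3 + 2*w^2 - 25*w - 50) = w + 5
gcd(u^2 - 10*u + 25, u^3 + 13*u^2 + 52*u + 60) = 1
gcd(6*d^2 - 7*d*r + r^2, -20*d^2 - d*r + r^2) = 1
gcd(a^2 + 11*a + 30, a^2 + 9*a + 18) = a + 6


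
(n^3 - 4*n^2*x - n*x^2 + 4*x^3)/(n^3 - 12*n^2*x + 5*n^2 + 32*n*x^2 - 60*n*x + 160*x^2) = (-n^2 + x^2)/(-n^2 + 8*n*x - 5*n + 40*x)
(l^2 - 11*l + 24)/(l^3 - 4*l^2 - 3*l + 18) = (l - 8)/(l^2 - l - 6)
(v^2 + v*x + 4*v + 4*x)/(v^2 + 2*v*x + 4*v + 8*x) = (v + x)/(v + 2*x)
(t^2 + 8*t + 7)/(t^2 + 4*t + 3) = (t + 7)/(t + 3)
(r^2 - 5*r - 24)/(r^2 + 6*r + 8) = (r^2 - 5*r - 24)/(r^2 + 6*r + 8)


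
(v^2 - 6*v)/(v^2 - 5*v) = (v - 6)/(v - 5)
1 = 1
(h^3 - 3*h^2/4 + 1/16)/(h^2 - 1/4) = (8*h^2 - 2*h - 1)/(4*(2*h + 1))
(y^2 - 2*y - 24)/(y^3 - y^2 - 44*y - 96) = (y - 6)/(y^2 - 5*y - 24)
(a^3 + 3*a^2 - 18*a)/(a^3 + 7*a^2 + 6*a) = (a - 3)/(a + 1)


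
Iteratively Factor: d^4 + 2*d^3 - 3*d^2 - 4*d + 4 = (d - 1)*(d^3 + 3*d^2 - 4) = (d - 1)*(d + 2)*(d^2 + d - 2) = (d - 1)^2*(d + 2)*(d + 2)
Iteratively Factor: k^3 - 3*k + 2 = (k - 1)*(k^2 + k - 2) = (k - 1)^2*(k + 2)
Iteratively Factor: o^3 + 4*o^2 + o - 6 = (o + 3)*(o^2 + o - 2) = (o - 1)*(o + 3)*(o + 2)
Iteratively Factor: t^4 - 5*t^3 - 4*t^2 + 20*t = (t)*(t^3 - 5*t^2 - 4*t + 20) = t*(t + 2)*(t^2 - 7*t + 10) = t*(t - 5)*(t + 2)*(t - 2)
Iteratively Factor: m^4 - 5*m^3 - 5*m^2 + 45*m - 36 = (m - 4)*(m^3 - m^2 - 9*m + 9) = (m - 4)*(m + 3)*(m^2 - 4*m + 3) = (m - 4)*(m - 3)*(m + 3)*(m - 1)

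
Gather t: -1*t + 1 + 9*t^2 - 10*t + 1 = 9*t^2 - 11*t + 2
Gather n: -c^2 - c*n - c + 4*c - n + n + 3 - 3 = -c^2 - c*n + 3*c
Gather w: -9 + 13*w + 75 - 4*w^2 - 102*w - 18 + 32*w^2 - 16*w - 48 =28*w^2 - 105*w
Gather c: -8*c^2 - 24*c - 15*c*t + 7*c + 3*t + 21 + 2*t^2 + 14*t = -8*c^2 + c*(-15*t - 17) + 2*t^2 + 17*t + 21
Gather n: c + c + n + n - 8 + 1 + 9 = 2*c + 2*n + 2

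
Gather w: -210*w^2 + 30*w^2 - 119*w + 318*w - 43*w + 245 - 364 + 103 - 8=-180*w^2 + 156*w - 24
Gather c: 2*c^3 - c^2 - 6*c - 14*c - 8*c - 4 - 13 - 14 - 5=2*c^3 - c^2 - 28*c - 36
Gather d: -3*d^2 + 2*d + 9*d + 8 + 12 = -3*d^2 + 11*d + 20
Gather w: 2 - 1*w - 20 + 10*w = 9*w - 18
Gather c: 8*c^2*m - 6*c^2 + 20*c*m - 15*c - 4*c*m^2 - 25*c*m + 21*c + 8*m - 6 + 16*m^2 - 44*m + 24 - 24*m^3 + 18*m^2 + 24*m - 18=c^2*(8*m - 6) + c*(-4*m^2 - 5*m + 6) - 24*m^3 + 34*m^2 - 12*m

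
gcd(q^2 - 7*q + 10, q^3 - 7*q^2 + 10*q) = q^2 - 7*q + 10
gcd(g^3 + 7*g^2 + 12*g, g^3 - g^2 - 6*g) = g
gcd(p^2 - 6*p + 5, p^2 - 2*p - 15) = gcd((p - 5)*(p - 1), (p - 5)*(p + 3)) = p - 5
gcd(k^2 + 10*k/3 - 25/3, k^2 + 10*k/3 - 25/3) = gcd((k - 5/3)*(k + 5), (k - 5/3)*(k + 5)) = k^2 + 10*k/3 - 25/3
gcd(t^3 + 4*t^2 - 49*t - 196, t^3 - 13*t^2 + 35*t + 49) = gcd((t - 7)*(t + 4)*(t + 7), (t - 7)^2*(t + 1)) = t - 7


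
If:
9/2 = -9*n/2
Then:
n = -1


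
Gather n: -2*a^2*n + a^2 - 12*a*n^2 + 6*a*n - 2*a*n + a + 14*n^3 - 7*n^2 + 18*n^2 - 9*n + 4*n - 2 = a^2 + a + 14*n^3 + n^2*(11 - 12*a) + n*(-2*a^2 + 4*a - 5) - 2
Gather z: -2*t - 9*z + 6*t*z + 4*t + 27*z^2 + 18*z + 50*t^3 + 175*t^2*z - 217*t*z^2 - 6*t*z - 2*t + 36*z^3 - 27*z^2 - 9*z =50*t^3 + 175*t^2*z - 217*t*z^2 + 36*z^3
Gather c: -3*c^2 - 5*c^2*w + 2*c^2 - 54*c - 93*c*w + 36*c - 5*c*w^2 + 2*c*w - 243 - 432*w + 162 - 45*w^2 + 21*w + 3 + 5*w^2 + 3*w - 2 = c^2*(-5*w - 1) + c*(-5*w^2 - 91*w - 18) - 40*w^2 - 408*w - 80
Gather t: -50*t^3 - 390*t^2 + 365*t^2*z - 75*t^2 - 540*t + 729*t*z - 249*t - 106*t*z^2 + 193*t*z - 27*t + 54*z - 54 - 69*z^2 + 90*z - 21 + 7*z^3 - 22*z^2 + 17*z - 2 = -50*t^3 + t^2*(365*z - 465) + t*(-106*z^2 + 922*z - 816) + 7*z^3 - 91*z^2 + 161*z - 77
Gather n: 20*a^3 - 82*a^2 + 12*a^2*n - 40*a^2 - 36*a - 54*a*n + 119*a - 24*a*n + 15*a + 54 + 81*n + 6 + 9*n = 20*a^3 - 122*a^2 + 98*a + n*(12*a^2 - 78*a + 90) + 60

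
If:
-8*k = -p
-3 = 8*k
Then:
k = -3/8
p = -3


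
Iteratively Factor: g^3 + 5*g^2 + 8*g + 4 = (g + 2)*(g^2 + 3*g + 2) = (g + 1)*(g + 2)*(g + 2)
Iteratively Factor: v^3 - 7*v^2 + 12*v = (v)*(v^2 - 7*v + 12) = v*(v - 4)*(v - 3)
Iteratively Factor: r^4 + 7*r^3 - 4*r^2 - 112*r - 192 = (r + 4)*(r^3 + 3*r^2 - 16*r - 48) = (r - 4)*(r + 4)*(r^2 + 7*r + 12) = (r - 4)*(r + 3)*(r + 4)*(r + 4)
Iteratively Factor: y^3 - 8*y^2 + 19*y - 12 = (y - 4)*(y^2 - 4*y + 3) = (y - 4)*(y - 1)*(y - 3)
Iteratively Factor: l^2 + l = (l)*(l + 1)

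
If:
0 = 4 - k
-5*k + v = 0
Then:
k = 4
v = 20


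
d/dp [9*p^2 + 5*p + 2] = 18*p + 5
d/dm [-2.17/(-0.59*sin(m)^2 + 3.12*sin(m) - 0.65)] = (6.7704 - 2.5606*sin(m))*cos(m)/(0.59*sin(m)^2 - 3.12*sin(m) + 0.65)^2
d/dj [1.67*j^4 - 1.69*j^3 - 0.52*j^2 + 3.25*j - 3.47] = 6.68*j^3 - 5.07*j^2 - 1.04*j + 3.25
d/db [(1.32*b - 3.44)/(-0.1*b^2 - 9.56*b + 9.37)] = (0.132*b^2 - 0.688000000000001*b - 20.518)/(0.01*b^4 + 1.912*b^3 + 89.5196*b^2 - 179.1544*b + 87.7969)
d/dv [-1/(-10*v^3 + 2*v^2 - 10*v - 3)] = 2*(-15*v^2 + 2*v - 5)/(10*v^3 - 2*v^2 + 10*v + 3)^2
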